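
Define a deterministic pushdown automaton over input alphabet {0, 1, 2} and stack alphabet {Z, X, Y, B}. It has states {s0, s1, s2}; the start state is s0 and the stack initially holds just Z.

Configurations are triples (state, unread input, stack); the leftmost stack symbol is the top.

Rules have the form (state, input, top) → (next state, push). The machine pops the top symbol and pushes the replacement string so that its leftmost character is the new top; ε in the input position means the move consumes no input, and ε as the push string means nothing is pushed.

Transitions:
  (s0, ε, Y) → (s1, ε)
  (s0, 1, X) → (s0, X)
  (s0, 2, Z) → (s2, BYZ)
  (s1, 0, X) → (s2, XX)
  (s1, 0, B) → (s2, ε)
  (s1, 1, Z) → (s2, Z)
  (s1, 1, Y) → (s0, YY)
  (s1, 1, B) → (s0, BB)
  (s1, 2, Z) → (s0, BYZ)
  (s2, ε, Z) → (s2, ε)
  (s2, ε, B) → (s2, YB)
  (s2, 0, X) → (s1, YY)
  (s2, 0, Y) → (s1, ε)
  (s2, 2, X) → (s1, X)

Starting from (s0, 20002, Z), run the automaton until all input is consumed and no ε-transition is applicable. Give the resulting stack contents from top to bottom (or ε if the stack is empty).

(s0, 20002, Z) ⊢ (s2, 0002, BYZ) ⊢ (s2, 0002, YBYZ) ⊢ (s1, 002, BYZ) ⊢ (s2, 02, YZ) ⊢ (s1, 2, Z) ⊢ (s0, ε, BYZ)
All input consumed in state s0 with stack BYZ.

BYZ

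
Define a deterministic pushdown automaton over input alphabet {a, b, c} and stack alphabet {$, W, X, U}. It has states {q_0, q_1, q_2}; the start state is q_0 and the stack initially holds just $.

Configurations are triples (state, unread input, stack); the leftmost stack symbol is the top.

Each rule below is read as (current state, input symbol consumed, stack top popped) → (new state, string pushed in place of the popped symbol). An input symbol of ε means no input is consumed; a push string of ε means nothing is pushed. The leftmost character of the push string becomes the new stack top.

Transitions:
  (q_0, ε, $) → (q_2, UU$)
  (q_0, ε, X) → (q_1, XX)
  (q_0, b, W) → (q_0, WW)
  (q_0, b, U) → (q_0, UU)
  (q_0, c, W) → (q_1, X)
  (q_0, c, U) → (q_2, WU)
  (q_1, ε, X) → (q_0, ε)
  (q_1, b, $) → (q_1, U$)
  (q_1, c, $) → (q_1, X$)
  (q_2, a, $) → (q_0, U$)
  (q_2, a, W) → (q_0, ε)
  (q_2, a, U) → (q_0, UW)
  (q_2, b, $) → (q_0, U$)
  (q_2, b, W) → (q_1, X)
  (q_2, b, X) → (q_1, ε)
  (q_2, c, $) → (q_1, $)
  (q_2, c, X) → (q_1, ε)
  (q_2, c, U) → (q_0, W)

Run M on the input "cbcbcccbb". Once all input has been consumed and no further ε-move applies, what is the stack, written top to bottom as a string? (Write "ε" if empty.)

UU$

(q_0, cbcbcccbb, $)
  ε-move, top $: go to q_2, push UU$ → (q_2, cbcbcccbb, UU$)
  read c, top U: go to q_0, push W → (q_0, bcbcccbb, WU$)
  read b, top W: go to q_0, push WW → (q_0, cbcccbb, WWU$)
  read c, top W: go to q_1, push X → (q_1, bcccbb, XWU$)
  ε-move, top X: go to q_0, push ε → (q_0, bcccbb, WU$)
  read b, top W: go to q_0, push WW → (q_0, cccbb, WWU$)
  read c, top W: go to q_1, push X → (q_1, ccbb, XWU$)
  ε-move, top X: go to q_0, push ε → (q_0, ccbb, WU$)
  read c, top W: go to q_1, push X → (q_1, cbb, XU$)
  ε-move, top X: go to q_0, push ε → (q_0, cbb, U$)
  read c, top U: go to q_2, push WU → (q_2, bb, WU$)
  read b, top W: go to q_1, push X → (q_1, b, XU$)
  ε-move, top X: go to q_0, push ε → (q_0, b, U$)
  read b, top U: go to q_0, push UU → (q_0, ε, UU$)
All input consumed in state q_0 with stack UU$.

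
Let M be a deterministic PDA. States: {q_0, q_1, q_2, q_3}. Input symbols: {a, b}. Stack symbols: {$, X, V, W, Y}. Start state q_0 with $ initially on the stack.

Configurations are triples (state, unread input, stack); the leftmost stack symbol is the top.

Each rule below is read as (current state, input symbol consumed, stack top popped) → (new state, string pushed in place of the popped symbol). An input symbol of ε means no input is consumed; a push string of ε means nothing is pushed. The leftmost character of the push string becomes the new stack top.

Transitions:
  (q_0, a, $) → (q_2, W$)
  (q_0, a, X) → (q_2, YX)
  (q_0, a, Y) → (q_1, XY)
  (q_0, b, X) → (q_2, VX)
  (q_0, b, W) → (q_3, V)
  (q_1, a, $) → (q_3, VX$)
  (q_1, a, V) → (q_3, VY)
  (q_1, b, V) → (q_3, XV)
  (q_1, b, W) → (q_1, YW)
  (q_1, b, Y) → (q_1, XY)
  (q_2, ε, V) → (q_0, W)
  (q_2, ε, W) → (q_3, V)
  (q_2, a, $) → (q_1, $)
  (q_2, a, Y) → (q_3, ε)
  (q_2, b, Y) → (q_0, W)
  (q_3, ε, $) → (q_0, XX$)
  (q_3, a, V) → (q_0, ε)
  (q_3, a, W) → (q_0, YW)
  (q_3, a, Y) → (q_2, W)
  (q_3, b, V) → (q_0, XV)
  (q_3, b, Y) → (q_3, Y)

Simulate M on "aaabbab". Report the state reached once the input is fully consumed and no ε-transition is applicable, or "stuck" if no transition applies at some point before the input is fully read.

(q_0, aaabbab, $)
  read a, top $: go to q_2, push W$ → (q_2, aabbab, W$)
  ε-move, top W: go to q_3, push V → (q_3, aabbab, V$)
  read a, top V: go to q_0, push ε → (q_0, abbab, $)
  read a, top $: go to q_2, push W$ → (q_2, bbab, W$)
  ε-move, top W: go to q_3, push V → (q_3, bbab, V$)
  read b, top V: go to q_0, push XV → (q_0, bab, XV$)
  read b, top X: go to q_2, push VX → (q_2, ab, VXV$)
  ε-move, top V: go to q_0, push W → (q_0, ab, WXV$)
No transition for (q_0, a, top W); M blocks with input ab remaining.

stuck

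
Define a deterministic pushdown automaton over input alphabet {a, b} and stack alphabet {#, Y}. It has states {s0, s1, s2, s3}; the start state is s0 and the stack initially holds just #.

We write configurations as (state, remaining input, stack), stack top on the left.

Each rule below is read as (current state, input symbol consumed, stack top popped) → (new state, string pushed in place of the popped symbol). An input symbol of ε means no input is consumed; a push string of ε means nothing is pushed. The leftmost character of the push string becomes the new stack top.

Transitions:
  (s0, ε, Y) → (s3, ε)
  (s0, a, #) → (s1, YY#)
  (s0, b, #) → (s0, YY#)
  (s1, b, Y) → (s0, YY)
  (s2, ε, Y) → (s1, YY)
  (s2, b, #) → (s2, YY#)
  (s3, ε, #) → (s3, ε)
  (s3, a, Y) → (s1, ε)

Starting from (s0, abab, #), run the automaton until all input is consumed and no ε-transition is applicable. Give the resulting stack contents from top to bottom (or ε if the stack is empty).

Y#

(s0, abab, #) ⊢ (s1, bab, YY#) ⊢ (s0, ab, YYY#) ⊢ (s3, ab, YY#) ⊢ (s1, b, Y#) ⊢ (s0, ε, YY#) ⊢ (s3, ε, Y#)
All input consumed in state s3 with stack Y#.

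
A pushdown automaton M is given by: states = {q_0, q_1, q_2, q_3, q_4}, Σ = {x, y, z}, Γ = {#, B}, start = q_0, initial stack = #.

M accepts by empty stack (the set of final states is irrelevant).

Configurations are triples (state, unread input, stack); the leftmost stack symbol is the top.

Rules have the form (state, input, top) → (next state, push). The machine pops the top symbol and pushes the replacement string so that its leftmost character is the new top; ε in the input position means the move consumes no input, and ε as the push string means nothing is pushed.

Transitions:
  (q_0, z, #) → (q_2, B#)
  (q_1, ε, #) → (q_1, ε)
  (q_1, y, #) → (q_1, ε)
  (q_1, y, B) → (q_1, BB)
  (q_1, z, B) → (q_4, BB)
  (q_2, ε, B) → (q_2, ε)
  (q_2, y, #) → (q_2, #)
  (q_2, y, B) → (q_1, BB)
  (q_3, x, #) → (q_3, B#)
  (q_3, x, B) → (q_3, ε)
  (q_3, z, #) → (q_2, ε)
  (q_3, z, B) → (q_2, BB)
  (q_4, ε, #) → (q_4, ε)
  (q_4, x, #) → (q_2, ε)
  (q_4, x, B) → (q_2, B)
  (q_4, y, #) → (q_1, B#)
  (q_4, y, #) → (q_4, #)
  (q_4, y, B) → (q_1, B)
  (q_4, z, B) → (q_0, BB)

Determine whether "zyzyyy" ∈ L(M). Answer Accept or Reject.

No computation consumes all input and empties the stack.

Reject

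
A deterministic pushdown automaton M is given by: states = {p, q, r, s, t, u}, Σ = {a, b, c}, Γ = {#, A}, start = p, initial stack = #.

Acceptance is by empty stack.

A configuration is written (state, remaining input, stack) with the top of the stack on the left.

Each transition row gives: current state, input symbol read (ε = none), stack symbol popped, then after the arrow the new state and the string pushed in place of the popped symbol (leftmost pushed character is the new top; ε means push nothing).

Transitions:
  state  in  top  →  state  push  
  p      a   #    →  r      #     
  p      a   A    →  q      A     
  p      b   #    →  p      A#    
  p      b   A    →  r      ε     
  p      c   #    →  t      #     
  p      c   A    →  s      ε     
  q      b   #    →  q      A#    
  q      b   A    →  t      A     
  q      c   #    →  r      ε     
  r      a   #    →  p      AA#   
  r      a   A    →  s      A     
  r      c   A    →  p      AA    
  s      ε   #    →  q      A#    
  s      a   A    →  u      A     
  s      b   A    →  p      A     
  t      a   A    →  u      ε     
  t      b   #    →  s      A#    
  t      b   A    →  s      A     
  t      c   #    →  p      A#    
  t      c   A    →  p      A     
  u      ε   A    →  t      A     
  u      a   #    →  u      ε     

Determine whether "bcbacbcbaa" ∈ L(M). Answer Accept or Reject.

Reject

(p, bcbacbcbaa, #)
  read b, top #: go to p, push A# → (p, cbacbcbaa, A#)
  read c, top A: go to s, push ε → (s, bacbcbaa, #)
  ε-move, top #: go to q, push A# → (q, bacbcbaa, A#)
  read b, top A: go to t, push A → (t, acbcbaa, A#)
  read a, top A: go to u, push ε → (u, cbcbaa, #)
No transition applies at (u, cbcbaa, #); input not fully consumed.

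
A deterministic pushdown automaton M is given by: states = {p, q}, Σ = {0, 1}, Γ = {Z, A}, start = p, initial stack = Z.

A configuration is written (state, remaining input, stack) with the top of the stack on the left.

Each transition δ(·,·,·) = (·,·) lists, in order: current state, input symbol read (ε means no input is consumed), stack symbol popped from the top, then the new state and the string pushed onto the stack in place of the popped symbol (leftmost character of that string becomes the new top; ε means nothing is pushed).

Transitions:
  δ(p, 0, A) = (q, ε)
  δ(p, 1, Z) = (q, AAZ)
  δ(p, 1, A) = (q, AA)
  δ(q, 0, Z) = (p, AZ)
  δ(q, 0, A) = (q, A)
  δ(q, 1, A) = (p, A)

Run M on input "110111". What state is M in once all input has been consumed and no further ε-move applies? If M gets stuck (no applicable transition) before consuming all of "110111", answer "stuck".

(p, 110111, Z)
  read 1, top Z: go to q, push AAZ → (q, 10111, AAZ)
  read 1, top A: go to p, push A → (p, 0111, AAZ)
  read 0, top A: go to q, push ε → (q, 111, AZ)
  read 1, top A: go to p, push A → (p, 11, AZ)
  read 1, top A: go to q, push AA → (q, 1, AAZ)
  read 1, top A: go to p, push A → (p, ε, AAZ)
All input consumed; M is in state p.

p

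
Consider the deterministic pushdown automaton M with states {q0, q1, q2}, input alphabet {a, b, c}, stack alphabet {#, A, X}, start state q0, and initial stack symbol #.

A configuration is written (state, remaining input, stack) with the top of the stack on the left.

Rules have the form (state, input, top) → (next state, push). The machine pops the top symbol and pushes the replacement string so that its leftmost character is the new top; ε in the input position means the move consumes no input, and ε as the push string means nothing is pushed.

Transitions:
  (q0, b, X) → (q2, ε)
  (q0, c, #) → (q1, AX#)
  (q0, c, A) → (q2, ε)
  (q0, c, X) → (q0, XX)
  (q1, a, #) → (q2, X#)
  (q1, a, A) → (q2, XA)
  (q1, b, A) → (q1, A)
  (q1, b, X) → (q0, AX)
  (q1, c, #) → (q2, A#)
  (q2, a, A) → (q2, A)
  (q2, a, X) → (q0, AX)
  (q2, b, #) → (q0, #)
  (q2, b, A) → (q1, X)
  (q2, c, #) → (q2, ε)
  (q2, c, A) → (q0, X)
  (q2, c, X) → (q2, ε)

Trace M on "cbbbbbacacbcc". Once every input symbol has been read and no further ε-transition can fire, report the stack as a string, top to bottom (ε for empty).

(q0, cbbbbbacacbcc, #)
  read c, top #: go to q1, push AX# → (q1, bbbbbacacbcc, AX#)
  read b, top A: go to q1, push A → (q1, bbbbacacbcc, AX#)
  read b, top A: go to q1, push A → (q1, bbbacacbcc, AX#)
  read b, top A: go to q1, push A → (q1, bbacacbcc, AX#)
  read b, top A: go to q1, push A → (q1, bacacbcc, AX#)
  read b, top A: go to q1, push A → (q1, acacbcc, AX#)
  read a, top A: go to q2, push XA → (q2, cacbcc, XAX#)
  read c, top X: go to q2, push ε → (q2, acbcc, AX#)
  read a, top A: go to q2, push A → (q2, cbcc, AX#)
  read c, top A: go to q0, push X → (q0, bcc, XX#)
  read b, top X: go to q2, push ε → (q2, cc, X#)
  read c, top X: go to q2, push ε → (q2, c, #)
  read c, top #: go to q2, push ε → (q2, ε, ε)
All input consumed in state q2 with stack ε.

ε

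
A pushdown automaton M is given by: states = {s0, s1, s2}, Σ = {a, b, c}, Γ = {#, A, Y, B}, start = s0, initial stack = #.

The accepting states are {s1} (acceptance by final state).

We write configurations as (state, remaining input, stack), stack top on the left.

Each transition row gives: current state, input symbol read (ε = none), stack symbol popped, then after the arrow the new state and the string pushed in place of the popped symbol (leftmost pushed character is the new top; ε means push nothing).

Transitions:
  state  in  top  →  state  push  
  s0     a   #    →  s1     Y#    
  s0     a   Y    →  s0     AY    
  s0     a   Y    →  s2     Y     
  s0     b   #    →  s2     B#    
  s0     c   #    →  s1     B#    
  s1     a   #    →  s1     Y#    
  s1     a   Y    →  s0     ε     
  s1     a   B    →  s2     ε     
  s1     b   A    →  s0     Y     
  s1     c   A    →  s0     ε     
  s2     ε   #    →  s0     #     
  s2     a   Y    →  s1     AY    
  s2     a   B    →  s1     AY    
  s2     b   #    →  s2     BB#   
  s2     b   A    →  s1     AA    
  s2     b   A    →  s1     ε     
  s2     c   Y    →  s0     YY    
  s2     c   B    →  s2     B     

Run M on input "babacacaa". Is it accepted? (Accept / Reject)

Accept

One accepting computation: (s0, babacacaa, #) ⊢ (s2, abacacaa, B#) ⊢ (s1, bacacaa, AY#) ⊢ (s0, acacaa, YY#) ⊢ (s2, cacaa, YY#) ⊢ (s0, acaa, YYY#) ⊢ (s2, caa, YYY#) ⊢ (s0, aa, YYYY#) ⊢ (s2, a, YYYY#) ⊢ (s1, ε, AYYYY#)
All input consumed and state s1 ∈ F.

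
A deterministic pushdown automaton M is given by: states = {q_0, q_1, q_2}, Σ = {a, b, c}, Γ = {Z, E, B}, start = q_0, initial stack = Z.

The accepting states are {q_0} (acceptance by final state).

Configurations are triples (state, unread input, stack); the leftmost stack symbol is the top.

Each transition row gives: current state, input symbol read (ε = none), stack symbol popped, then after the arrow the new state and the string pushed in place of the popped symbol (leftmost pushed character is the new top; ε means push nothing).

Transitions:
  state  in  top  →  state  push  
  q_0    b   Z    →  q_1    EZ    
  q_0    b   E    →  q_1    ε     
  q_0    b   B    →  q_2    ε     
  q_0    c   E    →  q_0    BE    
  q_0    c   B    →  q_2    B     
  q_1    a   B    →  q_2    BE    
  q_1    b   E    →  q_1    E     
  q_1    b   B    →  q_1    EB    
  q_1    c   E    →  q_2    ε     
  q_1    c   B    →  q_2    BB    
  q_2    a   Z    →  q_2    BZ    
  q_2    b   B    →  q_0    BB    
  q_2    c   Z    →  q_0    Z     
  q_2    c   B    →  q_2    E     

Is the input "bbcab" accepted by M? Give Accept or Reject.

Accept

(q_0, bbcab, Z)
  read b, top Z: go to q_1, push EZ → (q_1, bcab, EZ)
  read b, top E: go to q_1, push E → (q_1, cab, EZ)
  read c, top E: go to q_2, push ε → (q_2, ab, Z)
  read a, top Z: go to q_2, push BZ → (q_2, b, BZ)
  read b, top B: go to q_0, push BB → (q_0, ε, BBZ)
All input consumed; state q_0 ∈ F.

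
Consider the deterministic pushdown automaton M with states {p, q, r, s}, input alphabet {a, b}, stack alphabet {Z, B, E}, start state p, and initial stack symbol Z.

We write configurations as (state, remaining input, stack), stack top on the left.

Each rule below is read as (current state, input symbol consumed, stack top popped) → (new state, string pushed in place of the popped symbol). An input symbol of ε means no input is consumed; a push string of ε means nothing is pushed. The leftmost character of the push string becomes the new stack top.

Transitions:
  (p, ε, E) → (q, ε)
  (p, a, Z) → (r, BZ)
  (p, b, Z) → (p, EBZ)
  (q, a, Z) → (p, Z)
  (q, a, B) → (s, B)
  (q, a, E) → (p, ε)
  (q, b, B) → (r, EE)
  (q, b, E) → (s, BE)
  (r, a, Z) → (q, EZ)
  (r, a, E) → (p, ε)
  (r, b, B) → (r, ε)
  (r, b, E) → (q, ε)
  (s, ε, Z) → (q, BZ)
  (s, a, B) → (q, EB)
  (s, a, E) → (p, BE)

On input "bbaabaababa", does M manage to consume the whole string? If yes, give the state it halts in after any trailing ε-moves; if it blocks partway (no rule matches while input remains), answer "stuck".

q

(p, bbaabaababa, Z)
  read b, top Z: go to p, push EBZ → (p, baabaababa, EBZ)
  ε-move, top E: go to q, push ε → (q, baabaababa, BZ)
  read b, top B: go to r, push EE → (r, aabaababa, EEZ)
  read a, top E: go to p, push ε → (p, abaababa, EZ)
  ε-move, top E: go to q, push ε → (q, abaababa, Z)
  read a, top Z: go to p, push Z → (p, baababa, Z)
  read b, top Z: go to p, push EBZ → (p, aababa, EBZ)
  ε-move, top E: go to q, push ε → (q, aababa, BZ)
  read a, top B: go to s, push B → (s, ababa, BZ)
  read a, top B: go to q, push EB → (q, baba, EBZ)
  read b, top E: go to s, push BE → (s, aba, BEBZ)
  read a, top B: go to q, push EB → (q, ba, EBEBZ)
  read b, top E: go to s, push BE → (s, a, BEBEBZ)
  read a, top B: go to q, push EB → (q, ε, EBEBEBZ)
All input consumed; M is in state q.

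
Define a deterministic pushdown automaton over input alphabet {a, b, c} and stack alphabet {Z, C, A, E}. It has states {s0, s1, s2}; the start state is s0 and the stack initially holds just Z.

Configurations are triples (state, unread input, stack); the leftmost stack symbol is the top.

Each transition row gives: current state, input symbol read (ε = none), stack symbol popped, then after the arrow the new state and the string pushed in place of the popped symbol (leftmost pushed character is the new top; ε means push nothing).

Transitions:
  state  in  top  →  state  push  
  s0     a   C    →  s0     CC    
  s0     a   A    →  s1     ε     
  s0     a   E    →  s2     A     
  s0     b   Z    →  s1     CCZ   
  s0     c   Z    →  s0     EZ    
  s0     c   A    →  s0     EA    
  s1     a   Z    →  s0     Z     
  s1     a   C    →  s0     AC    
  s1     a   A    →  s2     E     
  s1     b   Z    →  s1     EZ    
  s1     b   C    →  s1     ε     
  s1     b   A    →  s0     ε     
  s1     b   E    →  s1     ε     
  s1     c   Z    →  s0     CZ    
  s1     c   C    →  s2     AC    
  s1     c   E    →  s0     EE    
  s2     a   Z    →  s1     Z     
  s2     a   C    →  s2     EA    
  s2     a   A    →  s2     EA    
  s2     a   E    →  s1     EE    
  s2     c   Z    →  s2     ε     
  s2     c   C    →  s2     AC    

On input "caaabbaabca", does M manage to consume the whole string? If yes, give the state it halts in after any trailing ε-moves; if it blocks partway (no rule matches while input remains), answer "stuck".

s2

(s0, caaabbaabca, Z)
  read c, top Z: go to s0, push EZ → (s0, aaabbaabca, EZ)
  read a, top E: go to s2, push A → (s2, aabbaabca, AZ)
  read a, top A: go to s2, push EA → (s2, abbaabca, EAZ)
  read a, top E: go to s1, push EE → (s1, bbaabca, EEAZ)
  read b, top E: go to s1, push ε → (s1, baabca, EAZ)
  read b, top E: go to s1, push ε → (s1, aabca, AZ)
  read a, top A: go to s2, push E → (s2, abca, EZ)
  read a, top E: go to s1, push EE → (s1, bca, EEZ)
  read b, top E: go to s1, push ε → (s1, ca, EZ)
  read c, top E: go to s0, push EE → (s0, a, EEZ)
  read a, top E: go to s2, push A → (s2, ε, AEZ)
All input consumed; M is in state s2.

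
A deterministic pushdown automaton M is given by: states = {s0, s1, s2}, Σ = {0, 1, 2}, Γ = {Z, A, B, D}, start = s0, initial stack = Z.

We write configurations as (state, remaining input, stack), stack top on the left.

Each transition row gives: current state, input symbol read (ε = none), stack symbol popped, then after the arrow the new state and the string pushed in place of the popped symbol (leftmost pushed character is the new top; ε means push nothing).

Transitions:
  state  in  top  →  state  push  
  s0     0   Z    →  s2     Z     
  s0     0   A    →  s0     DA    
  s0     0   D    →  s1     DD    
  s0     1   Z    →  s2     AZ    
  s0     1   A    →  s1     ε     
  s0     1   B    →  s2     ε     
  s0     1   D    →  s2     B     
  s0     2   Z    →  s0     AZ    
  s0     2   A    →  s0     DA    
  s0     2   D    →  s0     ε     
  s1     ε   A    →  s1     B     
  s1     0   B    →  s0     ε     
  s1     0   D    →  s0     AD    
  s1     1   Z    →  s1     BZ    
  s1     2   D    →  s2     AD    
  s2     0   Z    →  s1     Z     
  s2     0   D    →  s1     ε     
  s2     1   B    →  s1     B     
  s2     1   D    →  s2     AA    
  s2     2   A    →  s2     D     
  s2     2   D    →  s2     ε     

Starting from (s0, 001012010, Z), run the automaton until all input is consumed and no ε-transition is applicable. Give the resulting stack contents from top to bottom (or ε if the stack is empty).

Z

(s0, 001012010, Z) ⊢ (s2, 01012010, Z) ⊢ (s1, 1012010, Z) ⊢ (s1, 012010, BZ) ⊢ (s0, 12010, Z) ⊢ (s2, 2010, AZ) ⊢ (s2, 010, DZ) ⊢ (s1, 10, Z) ⊢ (s1, 0, BZ) ⊢ (s0, ε, Z)
All input consumed in state s0 with stack Z.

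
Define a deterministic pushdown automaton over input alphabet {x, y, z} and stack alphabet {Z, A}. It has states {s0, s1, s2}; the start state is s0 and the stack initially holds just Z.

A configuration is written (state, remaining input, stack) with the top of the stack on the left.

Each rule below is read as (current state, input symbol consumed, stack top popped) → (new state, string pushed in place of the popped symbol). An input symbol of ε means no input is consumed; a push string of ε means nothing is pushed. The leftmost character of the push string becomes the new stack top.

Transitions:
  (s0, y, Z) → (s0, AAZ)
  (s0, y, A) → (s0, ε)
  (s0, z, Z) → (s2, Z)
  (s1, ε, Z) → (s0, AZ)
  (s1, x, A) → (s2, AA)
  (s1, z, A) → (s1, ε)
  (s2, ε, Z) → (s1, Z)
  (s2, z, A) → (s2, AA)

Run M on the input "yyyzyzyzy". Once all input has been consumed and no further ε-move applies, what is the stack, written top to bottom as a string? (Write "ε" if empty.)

(s0, yyyzyzyzy, Z)
  read y, top Z: go to s0, push AAZ → (s0, yyzyzyzy, AAZ)
  read y, top A: go to s0, push ε → (s0, yzyzyzy, AZ)
  read y, top A: go to s0, push ε → (s0, zyzyzy, Z)
  read z, top Z: go to s2, push Z → (s2, yzyzy, Z)
  ε-move, top Z: go to s1, push Z → (s1, yzyzy, Z)
  ε-move, top Z: go to s0, push AZ → (s0, yzyzy, AZ)
  read y, top A: go to s0, push ε → (s0, zyzy, Z)
  read z, top Z: go to s2, push Z → (s2, yzy, Z)
  ε-move, top Z: go to s1, push Z → (s1, yzy, Z)
  ε-move, top Z: go to s0, push AZ → (s0, yzy, AZ)
  read y, top A: go to s0, push ε → (s0, zy, Z)
  read z, top Z: go to s2, push Z → (s2, y, Z)
  ε-move, top Z: go to s1, push Z → (s1, y, Z)
  ε-move, top Z: go to s0, push AZ → (s0, y, AZ)
  read y, top A: go to s0, push ε → (s0, ε, Z)
All input consumed in state s0 with stack Z.

Z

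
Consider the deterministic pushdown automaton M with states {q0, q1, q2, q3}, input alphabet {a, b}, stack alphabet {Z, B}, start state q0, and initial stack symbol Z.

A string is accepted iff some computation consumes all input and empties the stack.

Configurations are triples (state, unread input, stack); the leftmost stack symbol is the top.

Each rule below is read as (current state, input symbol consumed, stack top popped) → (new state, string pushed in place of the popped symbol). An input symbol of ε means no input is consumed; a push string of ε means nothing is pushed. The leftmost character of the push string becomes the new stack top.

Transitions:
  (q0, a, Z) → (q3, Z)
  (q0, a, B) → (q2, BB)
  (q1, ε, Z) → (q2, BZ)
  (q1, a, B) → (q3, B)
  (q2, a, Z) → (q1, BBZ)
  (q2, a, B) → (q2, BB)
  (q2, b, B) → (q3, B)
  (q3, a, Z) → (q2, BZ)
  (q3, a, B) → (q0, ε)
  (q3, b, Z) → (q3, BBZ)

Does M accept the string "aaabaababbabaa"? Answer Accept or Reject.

Reject

(q0, aaabaababbabaa, Z)
  read a, top Z: go to q3, push Z → (q3, aabaababbabaa, Z)
  read a, top Z: go to q2, push BZ → (q2, abaababbabaa, BZ)
  read a, top B: go to q2, push BB → (q2, baababbabaa, BBZ)
  read b, top B: go to q3, push B → (q3, aababbabaa, BBZ)
  read a, top B: go to q0, push ε → (q0, ababbabaa, BZ)
  read a, top B: go to q2, push BB → (q2, babbabaa, BBZ)
  read b, top B: go to q3, push B → (q3, abbabaa, BBZ)
  read a, top B: go to q0, push ε → (q0, bbabaa, BZ)
No transition applies at (q0, bbabaa, BZ); input not fully consumed.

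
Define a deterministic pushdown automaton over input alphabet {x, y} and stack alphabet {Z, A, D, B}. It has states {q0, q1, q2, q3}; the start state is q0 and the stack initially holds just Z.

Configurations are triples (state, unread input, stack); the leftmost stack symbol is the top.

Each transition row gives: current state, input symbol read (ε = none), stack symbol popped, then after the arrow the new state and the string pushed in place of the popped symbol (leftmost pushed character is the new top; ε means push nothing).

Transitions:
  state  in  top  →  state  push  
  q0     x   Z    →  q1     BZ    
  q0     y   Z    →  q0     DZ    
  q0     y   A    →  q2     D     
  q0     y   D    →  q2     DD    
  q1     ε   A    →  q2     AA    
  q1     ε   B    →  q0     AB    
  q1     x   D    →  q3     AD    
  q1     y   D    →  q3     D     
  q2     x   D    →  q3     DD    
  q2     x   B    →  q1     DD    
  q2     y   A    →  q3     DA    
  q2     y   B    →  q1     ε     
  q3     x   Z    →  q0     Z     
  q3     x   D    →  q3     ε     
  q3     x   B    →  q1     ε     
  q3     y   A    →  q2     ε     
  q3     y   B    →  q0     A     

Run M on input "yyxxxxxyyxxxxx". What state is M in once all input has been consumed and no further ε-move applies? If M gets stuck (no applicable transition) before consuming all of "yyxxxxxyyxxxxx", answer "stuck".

q0

(q0, yyxxxxxyyxxxxx, Z) ⊢ (q0, yxxxxxyyxxxxx, DZ) ⊢ (q2, xxxxxyyxxxxx, DDZ) ⊢ (q3, xxxxyyxxxxx, DDDZ) ⊢ (q3, xxxyyxxxxx, DDZ) ⊢ (q3, xxyyxxxxx, DZ) ⊢ (q3, xyyxxxxx, Z) ⊢ (q0, yyxxxxx, Z) ⊢ (q0, yxxxxx, DZ) ⊢ (q2, xxxxx, DDZ) ⊢ (q3, xxxx, DDDZ) ⊢ (q3, xxx, DDZ) ⊢ (q3, xx, DZ) ⊢ (q3, x, Z) ⊢ (q0, ε, Z)
All input consumed; M is in state q0.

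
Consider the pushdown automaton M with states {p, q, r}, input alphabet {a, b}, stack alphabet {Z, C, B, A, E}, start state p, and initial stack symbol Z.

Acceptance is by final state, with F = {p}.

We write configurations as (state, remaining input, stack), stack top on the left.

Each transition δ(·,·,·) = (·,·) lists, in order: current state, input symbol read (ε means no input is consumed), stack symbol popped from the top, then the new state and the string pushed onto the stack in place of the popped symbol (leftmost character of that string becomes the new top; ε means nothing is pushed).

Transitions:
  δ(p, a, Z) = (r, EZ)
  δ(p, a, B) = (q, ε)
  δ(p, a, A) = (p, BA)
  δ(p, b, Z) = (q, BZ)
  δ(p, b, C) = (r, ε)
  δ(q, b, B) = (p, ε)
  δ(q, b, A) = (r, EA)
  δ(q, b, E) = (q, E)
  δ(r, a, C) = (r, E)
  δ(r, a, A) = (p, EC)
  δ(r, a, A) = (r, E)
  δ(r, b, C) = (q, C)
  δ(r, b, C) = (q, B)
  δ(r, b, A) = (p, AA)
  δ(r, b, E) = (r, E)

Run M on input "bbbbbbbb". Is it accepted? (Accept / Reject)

One accepting computation: (p, bbbbbbbb, Z) ⊢ (q, bbbbbbb, BZ) ⊢ (p, bbbbbb, Z) ⊢ (q, bbbbb, BZ) ⊢ (p, bbbb, Z) ⊢ (q, bbb, BZ) ⊢ (p, bb, Z) ⊢ (q, b, BZ) ⊢ (p, ε, Z)
All input consumed and state p ∈ F.

Accept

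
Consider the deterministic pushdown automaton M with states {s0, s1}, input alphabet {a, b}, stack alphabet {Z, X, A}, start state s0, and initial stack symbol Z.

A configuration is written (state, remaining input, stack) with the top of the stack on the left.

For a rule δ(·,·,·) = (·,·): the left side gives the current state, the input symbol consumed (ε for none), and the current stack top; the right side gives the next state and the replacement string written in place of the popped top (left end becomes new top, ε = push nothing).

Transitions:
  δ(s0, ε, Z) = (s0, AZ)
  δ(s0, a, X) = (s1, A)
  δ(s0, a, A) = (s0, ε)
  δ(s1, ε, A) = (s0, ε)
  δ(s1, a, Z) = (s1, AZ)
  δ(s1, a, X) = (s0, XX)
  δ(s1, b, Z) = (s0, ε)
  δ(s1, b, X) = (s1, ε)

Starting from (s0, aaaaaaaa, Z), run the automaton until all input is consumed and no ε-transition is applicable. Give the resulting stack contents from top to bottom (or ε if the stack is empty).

AZ

(s0, aaaaaaaa, Z)
  ε-move, top Z: go to s0, push AZ → (s0, aaaaaaaa, AZ)
  read a, top A: go to s0, push ε → (s0, aaaaaaa, Z)
  ε-move, top Z: go to s0, push AZ → (s0, aaaaaaa, AZ)
  read a, top A: go to s0, push ε → (s0, aaaaaa, Z)
  ε-move, top Z: go to s0, push AZ → (s0, aaaaaa, AZ)
  read a, top A: go to s0, push ε → (s0, aaaaa, Z)
  ε-move, top Z: go to s0, push AZ → (s0, aaaaa, AZ)
  read a, top A: go to s0, push ε → (s0, aaaa, Z)
  ε-move, top Z: go to s0, push AZ → (s0, aaaa, AZ)
  read a, top A: go to s0, push ε → (s0, aaa, Z)
  ε-move, top Z: go to s0, push AZ → (s0, aaa, AZ)
  read a, top A: go to s0, push ε → (s0, aa, Z)
  ε-move, top Z: go to s0, push AZ → (s0, aa, AZ)
  read a, top A: go to s0, push ε → (s0, a, Z)
  ε-move, top Z: go to s0, push AZ → (s0, a, AZ)
  read a, top A: go to s0, push ε → (s0, ε, Z)
  ε-move, top Z: go to s0, push AZ → (s0, ε, AZ)
All input consumed in state s0 with stack AZ.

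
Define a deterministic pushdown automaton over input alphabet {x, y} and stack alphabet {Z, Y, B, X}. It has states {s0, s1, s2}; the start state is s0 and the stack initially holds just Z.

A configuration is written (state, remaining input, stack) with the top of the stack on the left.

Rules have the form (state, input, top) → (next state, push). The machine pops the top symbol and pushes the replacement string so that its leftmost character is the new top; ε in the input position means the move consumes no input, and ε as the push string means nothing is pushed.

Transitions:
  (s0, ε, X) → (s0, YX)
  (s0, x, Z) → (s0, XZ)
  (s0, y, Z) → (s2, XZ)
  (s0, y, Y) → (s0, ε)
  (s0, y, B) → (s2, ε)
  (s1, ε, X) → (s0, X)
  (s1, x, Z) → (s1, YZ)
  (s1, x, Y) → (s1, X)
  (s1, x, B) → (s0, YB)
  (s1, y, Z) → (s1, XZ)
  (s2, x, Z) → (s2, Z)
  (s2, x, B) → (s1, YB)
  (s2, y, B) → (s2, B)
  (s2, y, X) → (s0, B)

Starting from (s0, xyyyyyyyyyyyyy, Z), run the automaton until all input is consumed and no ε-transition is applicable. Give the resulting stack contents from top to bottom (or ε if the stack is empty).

YXZ

(s0, xyyyyyyyyyyyyy, Z)
  read x, top Z: go to s0, push XZ → (s0, yyyyyyyyyyyyy, XZ)
  ε-move, top X: go to s0, push YX → (s0, yyyyyyyyyyyyy, YXZ)
  read y, top Y: go to s0, push ε → (s0, yyyyyyyyyyyy, XZ)
  ε-move, top X: go to s0, push YX → (s0, yyyyyyyyyyyy, YXZ)
  read y, top Y: go to s0, push ε → (s0, yyyyyyyyyyy, XZ)
  ε-move, top X: go to s0, push YX → (s0, yyyyyyyyyyy, YXZ)
  read y, top Y: go to s0, push ε → (s0, yyyyyyyyyy, XZ)
  ε-move, top X: go to s0, push YX → (s0, yyyyyyyyyy, YXZ)
  read y, top Y: go to s0, push ε → (s0, yyyyyyyyy, XZ)
  ε-move, top X: go to s0, push YX → (s0, yyyyyyyyy, YXZ)
  read y, top Y: go to s0, push ε → (s0, yyyyyyyy, XZ)
  ε-move, top X: go to s0, push YX → (s0, yyyyyyyy, YXZ)
  read y, top Y: go to s0, push ε → (s0, yyyyyyy, XZ)
  ε-move, top X: go to s0, push YX → (s0, yyyyyyy, YXZ)
  read y, top Y: go to s0, push ε → (s0, yyyyyy, XZ)
  ε-move, top X: go to s0, push YX → (s0, yyyyyy, YXZ)
  read y, top Y: go to s0, push ε → (s0, yyyyy, XZ)
  ε-move, top X: go to s0, push YX → (s0, yyyyy, YXZ)
  read y, top Y: go to s0, push ε → (s0, yyyy, XZ)
  ε-move, top X: go to s0, push YX → (s0, yyyy, YXZ)
  read y, top Y: go to s0, push ε → (s0, yyy, XZ)
  ε-move, top X: go to s0, push YX → (s0, yyy, YXZ)
  read y, top Y: go to s0, push ε → (s0, yy, XZ)
  ε-move, top X: go to s0, push YX → (s0, yy, YXZ)
  read y, top Y: go to s0, push ε → (s0, y, XZ)
  ε-move, top X: go to s0, push YX → (s0, y, YXZ)
  read y, top Y: go to s0, push ε → (s0, ε, XZ)
  ε-move, top X: go to s0, push YX → (s0, ε, YXZ)
All input consumed in state s0 with stack YXZ.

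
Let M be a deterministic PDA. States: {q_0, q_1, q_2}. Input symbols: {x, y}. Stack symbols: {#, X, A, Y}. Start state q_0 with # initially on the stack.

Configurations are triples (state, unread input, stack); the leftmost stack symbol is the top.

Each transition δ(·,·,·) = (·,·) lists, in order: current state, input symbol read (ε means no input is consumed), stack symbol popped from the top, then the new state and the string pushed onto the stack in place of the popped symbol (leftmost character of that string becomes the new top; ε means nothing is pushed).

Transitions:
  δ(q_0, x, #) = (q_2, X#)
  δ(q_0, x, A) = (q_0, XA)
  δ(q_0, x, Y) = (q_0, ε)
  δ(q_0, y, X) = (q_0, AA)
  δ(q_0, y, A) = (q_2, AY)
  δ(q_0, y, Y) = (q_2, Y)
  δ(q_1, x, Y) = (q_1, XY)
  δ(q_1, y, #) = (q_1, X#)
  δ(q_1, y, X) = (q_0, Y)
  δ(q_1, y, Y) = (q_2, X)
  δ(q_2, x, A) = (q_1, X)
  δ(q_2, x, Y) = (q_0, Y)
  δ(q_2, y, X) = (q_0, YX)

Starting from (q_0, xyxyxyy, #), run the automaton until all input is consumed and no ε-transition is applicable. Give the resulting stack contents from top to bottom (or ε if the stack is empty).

(q_0, xyxyxyy, #)
  read x, top #: go to q_2, push X# → (q_2, yxyxyy, X#)
  read y, top X: go to q_0, push YX → (q_0, xyxyy, YX#)
  read x, top Y: go to q_0, push ε → (q_0, yxyy, X#)
  read y, top X: go to q_0, push AA → (q_0, xyy, AA#)
  read x, top A: go to q_0, push XA → (q_0, yy, XAA#)
  read y, top X: go to q_0, push AA → (q_0, y, AAAA#)
  read y, top A: go to q_2, push AY → (q_2, ε, AYAAA#)
All input consumed in state q_2 with stack AYAAA#.

AYAAA#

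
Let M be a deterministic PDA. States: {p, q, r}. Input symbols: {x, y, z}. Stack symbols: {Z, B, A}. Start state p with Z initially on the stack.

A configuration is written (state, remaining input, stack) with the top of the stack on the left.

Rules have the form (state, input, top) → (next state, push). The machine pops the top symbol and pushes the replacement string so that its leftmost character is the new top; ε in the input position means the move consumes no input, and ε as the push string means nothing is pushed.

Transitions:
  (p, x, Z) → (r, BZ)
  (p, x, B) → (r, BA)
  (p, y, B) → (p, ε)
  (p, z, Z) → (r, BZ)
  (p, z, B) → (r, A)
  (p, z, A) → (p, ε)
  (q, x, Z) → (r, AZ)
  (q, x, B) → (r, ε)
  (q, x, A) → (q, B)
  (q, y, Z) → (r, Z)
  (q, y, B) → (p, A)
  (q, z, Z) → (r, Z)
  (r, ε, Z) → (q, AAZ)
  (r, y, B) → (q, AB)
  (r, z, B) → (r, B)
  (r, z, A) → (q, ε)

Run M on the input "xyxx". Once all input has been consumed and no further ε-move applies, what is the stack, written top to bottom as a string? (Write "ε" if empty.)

BZ

(p, xyxx, Z) ⊢ (r, yxx, BZ) ⊢ (q, xx, ABZ) ⊢ (q, x, BBZ) ⊢ (r, ε, BZ)
All input consumed in state r with stack BZ.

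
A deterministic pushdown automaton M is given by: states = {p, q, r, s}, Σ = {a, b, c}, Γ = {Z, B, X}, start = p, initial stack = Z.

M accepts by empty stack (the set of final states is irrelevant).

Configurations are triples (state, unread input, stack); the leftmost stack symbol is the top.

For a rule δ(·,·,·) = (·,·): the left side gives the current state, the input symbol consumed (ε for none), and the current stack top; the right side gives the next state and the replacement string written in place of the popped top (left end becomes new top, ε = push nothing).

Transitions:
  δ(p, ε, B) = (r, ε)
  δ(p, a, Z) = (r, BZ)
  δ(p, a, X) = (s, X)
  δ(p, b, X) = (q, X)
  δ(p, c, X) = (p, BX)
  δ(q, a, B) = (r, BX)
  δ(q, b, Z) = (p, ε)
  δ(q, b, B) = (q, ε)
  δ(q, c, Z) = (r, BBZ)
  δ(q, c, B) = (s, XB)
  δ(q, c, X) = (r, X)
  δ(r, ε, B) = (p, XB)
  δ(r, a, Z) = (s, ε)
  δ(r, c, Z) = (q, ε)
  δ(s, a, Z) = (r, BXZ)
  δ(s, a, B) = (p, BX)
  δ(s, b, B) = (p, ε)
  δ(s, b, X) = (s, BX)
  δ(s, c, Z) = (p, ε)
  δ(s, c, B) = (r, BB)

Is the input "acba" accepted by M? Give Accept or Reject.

(p, acba, Z)
  read a, top Z: go to r, push BZ → (r, cba, BZ)
  ε-move, top B: go to p, push XB → (p, cba, XBZ)
  read c, top X: go to p, push BX → (p, ba, BXBZ)
  ε-move, top B: go to r, push ε → (r, ba, XBZ)
No transition applies at (r, ba, XBZ); input not fully consumed.

Reject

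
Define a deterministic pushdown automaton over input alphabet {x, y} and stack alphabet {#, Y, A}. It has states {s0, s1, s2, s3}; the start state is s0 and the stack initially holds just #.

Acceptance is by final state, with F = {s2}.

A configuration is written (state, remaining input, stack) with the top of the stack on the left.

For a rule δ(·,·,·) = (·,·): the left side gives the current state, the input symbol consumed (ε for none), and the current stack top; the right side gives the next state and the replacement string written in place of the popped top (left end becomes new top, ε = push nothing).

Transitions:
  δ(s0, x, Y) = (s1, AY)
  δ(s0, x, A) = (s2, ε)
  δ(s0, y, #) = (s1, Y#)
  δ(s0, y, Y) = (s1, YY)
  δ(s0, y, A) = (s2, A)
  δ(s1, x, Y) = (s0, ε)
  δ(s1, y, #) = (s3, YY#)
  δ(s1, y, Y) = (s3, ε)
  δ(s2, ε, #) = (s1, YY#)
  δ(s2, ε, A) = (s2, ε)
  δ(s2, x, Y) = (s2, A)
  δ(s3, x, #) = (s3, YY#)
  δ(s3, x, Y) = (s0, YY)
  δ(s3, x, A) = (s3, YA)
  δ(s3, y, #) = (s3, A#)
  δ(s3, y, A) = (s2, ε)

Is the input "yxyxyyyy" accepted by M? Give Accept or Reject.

Accept

(s0, yxyxyyyy, #) ⊢ (s1, xyxyyyy, Y#) ⊢ (s0, yxyyyy, #) ⊢ (s1, xyyyy, Y#) ⊢ (s0, yyyy, #) ⊢ (s1, yyy, Y#) ⊢ (s3, yy, #) ⊢ (s3, y, A#) ⊢ (s2, ε, #)
All input consumed; state s2 ∈ F.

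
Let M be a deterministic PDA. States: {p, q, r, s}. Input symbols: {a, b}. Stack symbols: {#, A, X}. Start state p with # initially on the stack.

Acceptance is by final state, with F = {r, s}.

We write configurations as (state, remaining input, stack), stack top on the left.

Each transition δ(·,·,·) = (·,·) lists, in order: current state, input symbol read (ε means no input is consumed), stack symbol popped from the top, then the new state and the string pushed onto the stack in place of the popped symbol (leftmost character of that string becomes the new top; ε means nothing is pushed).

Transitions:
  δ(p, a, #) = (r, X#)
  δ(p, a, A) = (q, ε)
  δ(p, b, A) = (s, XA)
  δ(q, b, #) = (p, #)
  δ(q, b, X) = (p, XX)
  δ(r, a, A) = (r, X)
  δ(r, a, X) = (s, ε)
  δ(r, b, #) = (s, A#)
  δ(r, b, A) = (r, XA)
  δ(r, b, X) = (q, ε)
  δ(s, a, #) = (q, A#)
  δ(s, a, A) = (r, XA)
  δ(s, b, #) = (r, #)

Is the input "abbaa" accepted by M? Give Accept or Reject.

(p, abbaa, #) ⊢ (r, bbaa, X#) ⊢ (q, baa, #) ⊢ (p, aa, #) ⊢ (r, a, X#) ⊢ (s, ε, #)
All input consumed; state s ∈ F.

Accept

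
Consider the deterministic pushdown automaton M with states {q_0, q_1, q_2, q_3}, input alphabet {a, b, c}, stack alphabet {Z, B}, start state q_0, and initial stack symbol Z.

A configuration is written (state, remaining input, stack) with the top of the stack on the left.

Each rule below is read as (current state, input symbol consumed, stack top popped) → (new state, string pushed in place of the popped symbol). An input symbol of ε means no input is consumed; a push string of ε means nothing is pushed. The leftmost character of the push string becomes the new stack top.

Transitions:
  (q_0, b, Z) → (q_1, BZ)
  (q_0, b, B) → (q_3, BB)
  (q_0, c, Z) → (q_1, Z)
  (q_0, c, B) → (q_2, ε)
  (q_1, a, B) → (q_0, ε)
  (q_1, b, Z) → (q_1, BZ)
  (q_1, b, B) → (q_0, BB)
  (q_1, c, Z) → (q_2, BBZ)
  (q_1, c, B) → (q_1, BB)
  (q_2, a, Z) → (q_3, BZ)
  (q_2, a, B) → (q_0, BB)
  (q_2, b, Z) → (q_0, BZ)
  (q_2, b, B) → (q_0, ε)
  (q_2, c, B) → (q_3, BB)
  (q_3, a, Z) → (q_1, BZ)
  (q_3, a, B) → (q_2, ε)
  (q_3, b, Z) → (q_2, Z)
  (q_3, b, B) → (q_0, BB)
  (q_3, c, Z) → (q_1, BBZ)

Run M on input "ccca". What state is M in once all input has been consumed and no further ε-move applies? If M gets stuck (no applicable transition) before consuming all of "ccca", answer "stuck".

q_2

(q_0, ccca, Z)
  read c, top Z: go to q_1, push Z → (q_1, cca, Z)
  read c, top Z: go to q_2, push BBZ → (q_2, ca, BBZ)
  read c, top B: go to q_3, push BB → (q_3, a, BBBZ)
  read a, top B: go to q_2, push ε → (q_2, ε, BBZ)
All input consumed; M is in state q_2.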